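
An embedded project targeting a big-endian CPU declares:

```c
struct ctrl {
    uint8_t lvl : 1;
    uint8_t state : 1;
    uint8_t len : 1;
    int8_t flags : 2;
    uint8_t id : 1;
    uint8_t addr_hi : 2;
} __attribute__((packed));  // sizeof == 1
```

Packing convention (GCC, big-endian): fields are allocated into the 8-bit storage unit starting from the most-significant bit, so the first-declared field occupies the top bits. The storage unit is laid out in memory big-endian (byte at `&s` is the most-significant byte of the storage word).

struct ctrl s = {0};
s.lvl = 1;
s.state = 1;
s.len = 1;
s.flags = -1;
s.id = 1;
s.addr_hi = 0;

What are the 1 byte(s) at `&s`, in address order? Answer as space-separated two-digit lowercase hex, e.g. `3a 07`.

[7+:1] lvl=1 & 0x1 = 0x1; word=0x80
[6+:1] state=1 & 0x1 = 0x1; word=0xc0
[5+:1] len=1 & 0x1 = 0x1; word=0xe0
[3+:2] flags=-1 & 0x3 = 0x3; word=0xf8
[2+:1] id=1 & 0x1 = 0x1; word=0xfc
[0+:2] addr_hi=0 & 0x3 = 0x0; word=0xfc
word = 0xfc → big-endian bytes:
  [0]=0xfc

fc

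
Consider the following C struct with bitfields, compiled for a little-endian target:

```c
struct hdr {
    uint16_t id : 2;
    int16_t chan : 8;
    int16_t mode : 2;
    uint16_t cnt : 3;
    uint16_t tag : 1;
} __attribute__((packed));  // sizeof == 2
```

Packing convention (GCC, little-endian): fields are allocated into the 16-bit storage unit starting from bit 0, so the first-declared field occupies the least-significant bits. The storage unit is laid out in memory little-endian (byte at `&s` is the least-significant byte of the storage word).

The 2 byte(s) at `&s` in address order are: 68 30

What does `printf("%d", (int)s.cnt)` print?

[0]=0x68 [1]=0x30 (little-endian) → word 0x3068
id:2 @ bit 0 → (0x3068>>0)&0x3 = 0x0
chan:8 @ bit 2 → (0x3068>>2)&0xff = 0x1a
mode:2 @ bit 10 → (0x3068>>10)&0x3 = 0x0
cnt:3 @ bit 12 → (0x3068>>12)&0x7 = 0x3  ←
tag:1 @ bit 15 → (0x3068>>15)&0x1 = 0x0

3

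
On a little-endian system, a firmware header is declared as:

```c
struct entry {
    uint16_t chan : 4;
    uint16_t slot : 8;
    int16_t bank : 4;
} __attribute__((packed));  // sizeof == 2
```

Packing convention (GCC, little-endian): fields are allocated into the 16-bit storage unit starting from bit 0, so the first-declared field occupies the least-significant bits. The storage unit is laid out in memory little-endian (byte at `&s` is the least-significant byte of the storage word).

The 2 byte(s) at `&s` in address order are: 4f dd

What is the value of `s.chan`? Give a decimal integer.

15

[0]=0x4f [1]=0xdd (little-endian) → word 0xdd4f
chan [0+:4] = (word>>0) & 0xf = 15  ←
slot [4+:8] = (word>>4) & 0xff = 212
bank [12+:4] = (word>>12) & 0xf = 13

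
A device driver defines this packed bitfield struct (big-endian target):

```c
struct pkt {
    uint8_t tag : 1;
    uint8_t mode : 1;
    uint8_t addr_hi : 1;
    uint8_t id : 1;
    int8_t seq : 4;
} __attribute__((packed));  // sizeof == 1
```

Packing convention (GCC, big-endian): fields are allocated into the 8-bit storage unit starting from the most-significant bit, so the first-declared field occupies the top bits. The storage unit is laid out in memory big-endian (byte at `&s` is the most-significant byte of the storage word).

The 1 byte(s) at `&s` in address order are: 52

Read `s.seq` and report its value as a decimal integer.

[0]=0x52 (big-endian) → word 0x52
tag [7+:1] = (word>>7) & 0x1 = 0
mode [6+:1] = (word>>6) & 0x1 = 1
addr_hi [5+:1] = (word>>5) & 0x1 = 0
id [4+:1] = (word>>4) & 0x1 = 1
seq [0+:4] = (word>>0) & 0xf = 2  ←
seq signed 4b, MSB=0: value = 2

2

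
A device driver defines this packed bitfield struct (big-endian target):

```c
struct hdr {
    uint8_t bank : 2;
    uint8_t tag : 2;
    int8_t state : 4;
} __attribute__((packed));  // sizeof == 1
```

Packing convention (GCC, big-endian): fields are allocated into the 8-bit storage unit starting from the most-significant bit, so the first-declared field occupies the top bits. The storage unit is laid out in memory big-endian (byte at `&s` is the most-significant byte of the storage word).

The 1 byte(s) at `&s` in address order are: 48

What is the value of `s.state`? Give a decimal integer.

-8

[0]=0x48 (big-endian) → word 0x48
bank [6+:2] = (word>>6) & 0x3 = 1
tag [4+:2] = (word>>4) & 0x3 = 0
state [0+:4] = (word>>0) & 0xf = 8  ←
state signed 4b, MSB=1: 8 - 16 = -8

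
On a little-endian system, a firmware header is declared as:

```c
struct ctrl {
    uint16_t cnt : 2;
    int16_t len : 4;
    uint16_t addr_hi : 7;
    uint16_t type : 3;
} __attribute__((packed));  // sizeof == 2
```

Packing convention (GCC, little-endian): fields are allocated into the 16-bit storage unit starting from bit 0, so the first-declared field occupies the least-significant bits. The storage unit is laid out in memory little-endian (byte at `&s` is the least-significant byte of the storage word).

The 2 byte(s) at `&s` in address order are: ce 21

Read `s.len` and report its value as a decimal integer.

3

[0]=0xce [1]=0x21 (little-endian) → word 0x21ce
cnt [0+:2] = (word>>0) & 0x3 = 2
len [2+:4] = (word>>2) & 0xf = 3  ←
addr_hi [6+:7] = (word>>6) & 0x7f = 7
type [13+:3] = (word>>13) & 0x7 = 1
len signed 4b, MSB=0: value = 3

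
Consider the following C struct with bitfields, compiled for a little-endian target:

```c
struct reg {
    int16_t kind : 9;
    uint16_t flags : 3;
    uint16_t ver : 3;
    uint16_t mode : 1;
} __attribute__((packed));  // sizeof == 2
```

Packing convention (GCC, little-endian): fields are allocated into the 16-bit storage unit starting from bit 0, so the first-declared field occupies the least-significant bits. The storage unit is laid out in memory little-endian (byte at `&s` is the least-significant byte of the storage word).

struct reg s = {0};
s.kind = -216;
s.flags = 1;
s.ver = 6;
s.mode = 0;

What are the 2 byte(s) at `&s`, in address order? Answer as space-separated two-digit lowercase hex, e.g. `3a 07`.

kind:9 = -216 → 0x128 << 0 → word 0x0128
flags:3 = 1 → 0x1 << 9 → word 0x0328
ver:3 = 6 → 0x6 << 12 → word 0x6328
mode:1 = 0 → 0x0 << 15 → word 0x6328
word = 0x6328 → little-endian bytes:
  [0]=0x28  [1]=0x63

28 63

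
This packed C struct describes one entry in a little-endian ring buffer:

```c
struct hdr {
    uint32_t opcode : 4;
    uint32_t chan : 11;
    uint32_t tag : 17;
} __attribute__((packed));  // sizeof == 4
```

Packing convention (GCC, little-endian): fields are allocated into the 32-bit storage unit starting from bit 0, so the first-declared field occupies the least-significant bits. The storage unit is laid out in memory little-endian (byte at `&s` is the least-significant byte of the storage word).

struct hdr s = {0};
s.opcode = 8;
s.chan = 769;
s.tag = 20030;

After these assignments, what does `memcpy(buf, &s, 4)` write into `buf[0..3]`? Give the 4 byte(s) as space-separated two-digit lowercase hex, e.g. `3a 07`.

opcode:4 = 8 → 0x8 << 0 → word 0x00000008
chan:11 = 769 → 0x301 << 4 → word 0x00003018
tag:17 = 20030 → 0x4e3e << 15 → word 0x271f3018
word = 0x271f3018 → little-endian bytes:
  [0]=0x18  [1]=0x30  [2]=0x1f  [3]=0x27

18 30 1f 27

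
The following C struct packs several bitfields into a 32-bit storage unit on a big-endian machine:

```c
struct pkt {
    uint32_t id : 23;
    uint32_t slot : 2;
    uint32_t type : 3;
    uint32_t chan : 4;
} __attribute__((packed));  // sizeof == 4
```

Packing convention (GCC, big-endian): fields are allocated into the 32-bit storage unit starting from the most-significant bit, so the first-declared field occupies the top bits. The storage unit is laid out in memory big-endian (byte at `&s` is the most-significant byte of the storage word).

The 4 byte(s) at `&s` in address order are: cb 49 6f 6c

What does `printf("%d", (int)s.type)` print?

[0]=0xcb [1]=0x49 [2]=0x6f [3]=0x6c (big-endian) → word 0xcb496f6c
id [9+:23] = (word>>9) & 0x7fffff = 6661303
slot [7+:2] = (word>>7) & 0x3 = 2
type [4+:3] = (word>>4) & 0x7 = 6  ←
chan [0+:4] = (word>>0) & 0xf = 12

6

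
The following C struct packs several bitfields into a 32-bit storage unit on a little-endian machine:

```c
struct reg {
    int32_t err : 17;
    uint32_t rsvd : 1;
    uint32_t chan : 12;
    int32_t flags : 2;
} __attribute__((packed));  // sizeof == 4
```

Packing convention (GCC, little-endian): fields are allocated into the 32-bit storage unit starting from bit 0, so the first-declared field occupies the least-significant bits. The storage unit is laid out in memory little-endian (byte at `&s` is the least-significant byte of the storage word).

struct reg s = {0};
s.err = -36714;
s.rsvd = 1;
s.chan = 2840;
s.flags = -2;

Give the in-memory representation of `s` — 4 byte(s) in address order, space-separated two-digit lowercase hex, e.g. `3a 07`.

[0+:17] err=-36714 & 0x1ffff = 0x17096; word=0x00017096
[17+:1] rsvd=1 & 0x1 = 0x1; word=0x00037096
[18+:12] chan=2840 & 0xfff = 0xb18; word=0x2c637096
[30+:2] flags=-2 & 0x3 = 0x2; word=0xac637096
word = 0xac637096 → little-endian bytes:
  [0]=0x96  [1]=0x70  [2]=0x63  [3]=0xac

96 70 63 ac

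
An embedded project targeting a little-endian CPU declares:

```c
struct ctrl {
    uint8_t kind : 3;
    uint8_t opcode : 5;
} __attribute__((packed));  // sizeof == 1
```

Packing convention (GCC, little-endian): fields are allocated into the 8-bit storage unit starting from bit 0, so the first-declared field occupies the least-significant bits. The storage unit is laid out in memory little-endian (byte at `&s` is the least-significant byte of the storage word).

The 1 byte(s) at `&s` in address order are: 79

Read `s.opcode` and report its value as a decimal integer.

15

[0]=0x79 (little-endian) → word 0x79
kind [0+:3] = (word>>0) & 0x7 = 1
opcode [3+:5] = (word>>3) & 0x1f = 15  ←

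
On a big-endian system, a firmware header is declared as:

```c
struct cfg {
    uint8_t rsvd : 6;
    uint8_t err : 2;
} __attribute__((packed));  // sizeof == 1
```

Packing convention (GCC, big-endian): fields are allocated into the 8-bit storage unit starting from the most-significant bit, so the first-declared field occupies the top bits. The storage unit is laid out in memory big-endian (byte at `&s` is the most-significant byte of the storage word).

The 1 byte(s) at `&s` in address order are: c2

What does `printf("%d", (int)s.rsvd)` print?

48

[0]=0xc2 (big-endian) → word 0xc2
rsvd [2+:6] = (word>>2) & 0x3f = 48  ←
err [0+:2] = (word>>0) & 0x3 = 2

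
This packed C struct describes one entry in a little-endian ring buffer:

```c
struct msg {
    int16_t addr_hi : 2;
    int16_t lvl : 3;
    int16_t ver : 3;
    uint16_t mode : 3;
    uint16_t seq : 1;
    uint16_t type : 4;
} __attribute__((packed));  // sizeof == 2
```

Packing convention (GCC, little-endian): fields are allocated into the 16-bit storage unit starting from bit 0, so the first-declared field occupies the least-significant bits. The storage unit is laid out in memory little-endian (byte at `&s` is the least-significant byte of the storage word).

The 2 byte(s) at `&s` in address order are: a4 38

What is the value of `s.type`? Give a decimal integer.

3

[0]=0xa4 [1]=0x38 (little-endian) → word 0x38a4
addr_hi:2 @ bit 0 → (0x38a4>>0)&0x3 = 0x0
lvl:3 @ bit 2 → (0x38a4>>2)&0x7 = 0x1
ver:3 @ bit 5 → (0x38a4>>5)&0x7 = 0x5
mode:3 @ bit 8 → (0x38a4>>8)&0x7 = 0x0
seq:1 @ bit 11 → (0x38a4>>11)&0x1 = 0x1
type:4 @ bit 12 → (0x38a4>>12)&0xf = 0x3  ←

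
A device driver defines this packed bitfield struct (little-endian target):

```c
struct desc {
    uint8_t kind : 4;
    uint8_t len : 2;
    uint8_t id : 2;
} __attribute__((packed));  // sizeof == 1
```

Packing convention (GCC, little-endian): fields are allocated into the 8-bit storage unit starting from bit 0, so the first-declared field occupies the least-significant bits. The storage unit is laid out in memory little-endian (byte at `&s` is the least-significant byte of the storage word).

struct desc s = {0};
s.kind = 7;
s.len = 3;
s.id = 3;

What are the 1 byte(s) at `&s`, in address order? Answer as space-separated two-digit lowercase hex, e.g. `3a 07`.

kind (4b) val=7 bits=0x7 at bit 0: 0x07
len (2b) val=3 bits=0x3 at bit 4: 0x37
id (2b) val=3 bits=0x3 at bit 6: 0xf7
word = 0xf7 → little-endian bytes:
  [0]=0xf7

f7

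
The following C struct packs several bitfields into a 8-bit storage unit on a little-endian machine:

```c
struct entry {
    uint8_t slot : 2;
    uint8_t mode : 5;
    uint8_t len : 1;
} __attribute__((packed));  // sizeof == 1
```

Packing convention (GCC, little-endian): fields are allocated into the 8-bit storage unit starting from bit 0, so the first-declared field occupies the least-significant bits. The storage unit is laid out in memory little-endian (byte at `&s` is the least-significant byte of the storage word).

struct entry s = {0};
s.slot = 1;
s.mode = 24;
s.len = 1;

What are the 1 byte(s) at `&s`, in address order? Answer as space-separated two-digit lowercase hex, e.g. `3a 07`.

slot (2b) val=1 bits=0x1 at bit 0: 0x01
mode (5b) val=24 bits=0x18 at bit 2: 0x61
len (1b) val=1 bits=0x1 at bit 7: 0xe1
word = 0xe1 → little-endian bytes:
  [0]=0xe1

e1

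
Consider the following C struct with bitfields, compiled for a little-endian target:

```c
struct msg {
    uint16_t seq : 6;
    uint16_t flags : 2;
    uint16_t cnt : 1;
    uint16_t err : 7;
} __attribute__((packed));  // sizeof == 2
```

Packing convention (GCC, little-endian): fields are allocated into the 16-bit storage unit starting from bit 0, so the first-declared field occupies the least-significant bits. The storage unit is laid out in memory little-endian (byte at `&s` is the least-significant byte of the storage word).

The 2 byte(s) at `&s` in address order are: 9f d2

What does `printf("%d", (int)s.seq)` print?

[0]=0x9f [1]=0xd2 (little-endian) → word 0xd29f
seq [0+:6] = (word>>0) & 0x3f = 31  ←
flags [6+:2] = (word>>6) & 0x3 = 2
cnt [8+:1] = (word>>8) & 0x1 = 0
err [9+:7] = (word>>9) & 0x7f = 105

31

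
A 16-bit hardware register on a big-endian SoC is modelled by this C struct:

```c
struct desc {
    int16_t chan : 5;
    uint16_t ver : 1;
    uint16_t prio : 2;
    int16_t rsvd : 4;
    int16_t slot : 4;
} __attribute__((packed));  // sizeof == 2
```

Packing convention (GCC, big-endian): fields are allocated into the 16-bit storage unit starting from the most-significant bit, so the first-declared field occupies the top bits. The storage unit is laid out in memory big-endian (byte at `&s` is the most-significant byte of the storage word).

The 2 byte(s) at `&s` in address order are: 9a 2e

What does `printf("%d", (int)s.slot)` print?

[0]=0x9a [1]=0x2e (big-endian) → word 0x9a2e
chan:5 @ bit 11 → (0x9a2e>>11)&0x1f = 0x13
ver:1 @ bit 10 → (0x9a2e>>10)&0x1 = 0x0
prio:2 @ bit 8 → (0x9a2e>>8)&0x3 = 0x2
rsvd:4 @ bit 4 → (0x9a2e>>4)&0xf = 0x2
slot:4 @ bit 0 → (0x9a2e>>0)&0xf = 0xe  ←
slot signed 4b, MSB=1: 14 - 16 = -2

-2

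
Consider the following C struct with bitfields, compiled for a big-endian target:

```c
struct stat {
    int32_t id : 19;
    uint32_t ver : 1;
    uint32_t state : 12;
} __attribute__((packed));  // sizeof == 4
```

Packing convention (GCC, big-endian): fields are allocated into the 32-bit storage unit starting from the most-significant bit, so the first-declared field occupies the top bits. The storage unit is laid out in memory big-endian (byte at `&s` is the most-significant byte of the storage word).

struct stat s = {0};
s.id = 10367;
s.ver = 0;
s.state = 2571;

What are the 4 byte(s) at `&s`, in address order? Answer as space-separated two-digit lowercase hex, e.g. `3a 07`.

[13+:19] id=10367 & 0x7ffff = 0x287f; word=0x050fe000
[12+:1] ver=0 & 0x1 = 0x0; word=0x050fe000
[0+:12] state=2571 & 0xfff = 0xa0b; word=0x050fea0b
word = 0x050fea0b → big-endian bytes:
  [0]=0x05  [1]=0x0f  [2]=0xea  [3]=0x0b

05 0f ea 0b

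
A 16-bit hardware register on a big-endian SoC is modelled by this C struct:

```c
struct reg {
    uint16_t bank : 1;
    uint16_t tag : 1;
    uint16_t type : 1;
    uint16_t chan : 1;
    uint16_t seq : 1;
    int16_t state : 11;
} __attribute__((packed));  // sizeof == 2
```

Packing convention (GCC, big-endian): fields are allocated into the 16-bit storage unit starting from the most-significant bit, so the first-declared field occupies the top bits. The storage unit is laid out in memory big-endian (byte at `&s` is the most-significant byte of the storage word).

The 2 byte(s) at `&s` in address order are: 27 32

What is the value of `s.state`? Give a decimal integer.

-206

[0]=0x27 [1]=0x32 (big-endian) → word 0x2732
bank:1 @ bit 15 → (0x2732>>15)&0x1 = 0x0
tag:1 @ bit 14 → (0x2732>>14)&0x1 = 0x0
type:1 @ bit 13 → (0x2732>>13)&0x1 = 0x1
chan:1 @ bit 12 → (0x2732>>12)&0x1 = 0x0
seq:1 @ bit 11 → (0x2732>>11)&0x1 = 0x0
state:11 @ bit 0 → (0x2732>>0)&0x7ff = 0x732  ←
state signed 11b, MSB=1: 1842 - 2048 = -206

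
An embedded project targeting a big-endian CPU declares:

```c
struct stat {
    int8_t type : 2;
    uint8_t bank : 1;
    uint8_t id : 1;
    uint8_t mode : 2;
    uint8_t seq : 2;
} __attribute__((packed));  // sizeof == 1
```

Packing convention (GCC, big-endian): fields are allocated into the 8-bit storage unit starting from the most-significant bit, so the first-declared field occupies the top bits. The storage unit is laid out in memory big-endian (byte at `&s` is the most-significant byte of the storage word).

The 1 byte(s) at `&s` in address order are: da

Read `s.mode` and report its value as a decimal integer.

2

[0]=0xda (big-endian) → word 0xda
type:2 @ bit 6 → (0xda>>6)&0x3 = 0x3
bank:1 @ bit 5 → (0xda>>5)&0x1 = 0x0
id:1 @ bit 4 → (0xda>>4)&0x1 = 0x1
mode:2 @ bit 2 → (0xda>>2)&0x3 = 0x2  ←
seq:2 @ bit 0 → (0xda>>0)&0x3 = 0x2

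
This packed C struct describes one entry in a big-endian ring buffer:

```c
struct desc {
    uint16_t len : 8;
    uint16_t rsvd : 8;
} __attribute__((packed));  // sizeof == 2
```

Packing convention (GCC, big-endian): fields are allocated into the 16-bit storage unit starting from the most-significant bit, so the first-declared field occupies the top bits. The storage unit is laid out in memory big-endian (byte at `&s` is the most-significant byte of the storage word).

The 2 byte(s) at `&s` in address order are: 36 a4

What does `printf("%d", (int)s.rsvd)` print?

164

[0]=0x36 [1]=0xa4 (big-endian) → word 0x36a4
len [8+:8] = (word>>8) & 0xff = 54
rsvd [0+:8] = (word>>0) & 0xff = 164  ←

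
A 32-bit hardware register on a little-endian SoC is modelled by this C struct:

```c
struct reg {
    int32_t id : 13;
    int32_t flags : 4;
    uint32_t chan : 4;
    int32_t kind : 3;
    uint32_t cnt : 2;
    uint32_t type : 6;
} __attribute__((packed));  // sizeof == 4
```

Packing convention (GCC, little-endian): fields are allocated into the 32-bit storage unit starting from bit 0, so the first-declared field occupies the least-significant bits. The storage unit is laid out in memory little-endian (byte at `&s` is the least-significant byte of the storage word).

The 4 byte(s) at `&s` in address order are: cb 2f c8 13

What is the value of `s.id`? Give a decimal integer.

[0]=0xcb [1]=0x2f [2]=0xc8 [3]=0x13 (little-endian) → word 0x13c82fcb
id:13 @ bit 0 → (0x13c82fcb>>0)&0x1fff = 0xfcb  ←
flags:4 @ bit 13 → (0x13c82fcb>>13)&0xf = 0x1
chan:4 @ bit 17 → (0x13c82fcb>>17)&0xf = 0x4
kind:3 @ bit 21 → (0x13c82fcb>>21)&0x7 = 0x6
cnt:2 @ bit 24 → (0x13c82fcb>>24)&0x3 = 0x3
type:6 @ bit 26 → (0x13c82fcb>>26)&0x3f = 0x4
id signed 13b, MSB=0: value = 4043

4043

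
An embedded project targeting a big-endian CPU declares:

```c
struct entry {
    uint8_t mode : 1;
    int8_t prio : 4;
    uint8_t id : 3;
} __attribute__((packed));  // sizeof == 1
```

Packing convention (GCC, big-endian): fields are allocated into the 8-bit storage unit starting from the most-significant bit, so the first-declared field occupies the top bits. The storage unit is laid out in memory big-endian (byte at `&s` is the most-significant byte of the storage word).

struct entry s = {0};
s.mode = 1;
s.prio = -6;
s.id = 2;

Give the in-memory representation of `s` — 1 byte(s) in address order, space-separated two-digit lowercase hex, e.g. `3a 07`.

d2

mode (1b) val=1 bits=0x1 at bit 7: 0x80
prio (4b) val=-6 bits=0xa at bit 3: 0xd0
id (3b) val=2 bits=0x2 at bit 0: 0xd2
word = 0xd2 → big-endian bytes:
  [0]=0xd2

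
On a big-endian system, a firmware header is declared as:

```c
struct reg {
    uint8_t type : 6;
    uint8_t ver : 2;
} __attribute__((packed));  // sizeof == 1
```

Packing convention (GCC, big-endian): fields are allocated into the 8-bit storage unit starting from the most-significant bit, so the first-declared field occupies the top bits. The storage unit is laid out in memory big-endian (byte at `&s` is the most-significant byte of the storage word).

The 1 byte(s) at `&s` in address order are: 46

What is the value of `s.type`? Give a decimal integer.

[0]=0x46 (big-endian) → word 0x46
type:6 @ bit 2 → (0x46>>2)&0x3f = 0x11  ←
ver:2 @ bit 0 → (0x46>>0)&0x3 = 0x2

17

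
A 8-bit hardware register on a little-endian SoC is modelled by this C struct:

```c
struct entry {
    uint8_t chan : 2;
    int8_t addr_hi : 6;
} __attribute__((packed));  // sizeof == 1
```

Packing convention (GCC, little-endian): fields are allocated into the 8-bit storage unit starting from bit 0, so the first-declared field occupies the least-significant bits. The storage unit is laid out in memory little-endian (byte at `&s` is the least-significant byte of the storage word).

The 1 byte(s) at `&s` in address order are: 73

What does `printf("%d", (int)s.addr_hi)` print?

28

[0]=0x73 (little-endian) → word 0x73
chan [0+:2] = (word>>0) & 0x3 = 3
addr_hi [2+:6] = (word>>2) & 0x3f = 28  ←
addr_hi signed 6b, MSB=0: value = 28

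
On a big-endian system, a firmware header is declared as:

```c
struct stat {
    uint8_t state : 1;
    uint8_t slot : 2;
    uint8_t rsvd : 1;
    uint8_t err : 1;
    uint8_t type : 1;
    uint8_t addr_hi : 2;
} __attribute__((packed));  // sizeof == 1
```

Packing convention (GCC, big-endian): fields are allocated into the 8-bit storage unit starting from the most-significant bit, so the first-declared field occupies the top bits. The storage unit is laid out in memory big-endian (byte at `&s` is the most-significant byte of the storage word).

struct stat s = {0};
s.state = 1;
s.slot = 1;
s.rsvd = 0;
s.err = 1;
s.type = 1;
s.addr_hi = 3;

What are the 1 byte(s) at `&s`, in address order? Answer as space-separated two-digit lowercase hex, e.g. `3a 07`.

af

state:1 = 1 → 0x1 << 7 → word 0x80
slot:2 = 1 → 0x1 << 5 → word 0xa0
rsvd:1 = 0 → 0x0 << 4 → word 0xa0
err:1 = 1 → 0x1 << 3 → word 0xa8
type:1 = 1 → 0x1 << 2 → word 0xac
addr_hi:2 = 3 → 0x3 << 0 → word 0xaf
word = 0xaf → big-endian bytes:
  [0]=0xaf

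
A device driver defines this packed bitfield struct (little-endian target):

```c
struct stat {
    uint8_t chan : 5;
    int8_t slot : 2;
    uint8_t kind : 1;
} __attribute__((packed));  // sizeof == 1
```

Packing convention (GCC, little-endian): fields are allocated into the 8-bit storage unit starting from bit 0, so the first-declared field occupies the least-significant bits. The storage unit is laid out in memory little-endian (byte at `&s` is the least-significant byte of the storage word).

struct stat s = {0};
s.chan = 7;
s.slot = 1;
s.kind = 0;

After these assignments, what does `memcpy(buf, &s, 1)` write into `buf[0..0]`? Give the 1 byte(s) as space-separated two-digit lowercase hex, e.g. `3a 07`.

chan (5b) val=7 bits=0x7 at bit 0: 0x07
slot (2b) val=1 bits=0x1 at bit 5: 0x27
kind (1b) val=0 bits=0x0 at bit 7: 0x27
word = 0x27 → little-endian bytes:
  [0]=0x27

27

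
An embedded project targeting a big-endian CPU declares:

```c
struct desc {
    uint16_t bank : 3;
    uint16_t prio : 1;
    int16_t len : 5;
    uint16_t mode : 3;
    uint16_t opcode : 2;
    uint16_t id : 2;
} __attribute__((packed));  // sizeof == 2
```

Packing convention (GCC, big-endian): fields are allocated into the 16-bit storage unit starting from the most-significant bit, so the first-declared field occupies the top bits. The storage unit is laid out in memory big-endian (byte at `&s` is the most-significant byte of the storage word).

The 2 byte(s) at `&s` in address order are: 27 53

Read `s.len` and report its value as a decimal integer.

14

[0]=0x27 [1]=0x53 (big-endian) → word 0x2753
bank [13+:3] = (word>>13) & 0x7 = 1
prio [12+:1] = (word>>12) & 0x1 = 0
len [7+:5] = (word>>7) & 0x1f = 14  ←
mode [4+:3] = (word>>4) & 0x7 = 5
opcode [2+:2] = (word>>2) & 0x3 = 0
id [0+:2] = (word>>0) & 0x3 = 3
len signed 5b, MSB=0: value = 14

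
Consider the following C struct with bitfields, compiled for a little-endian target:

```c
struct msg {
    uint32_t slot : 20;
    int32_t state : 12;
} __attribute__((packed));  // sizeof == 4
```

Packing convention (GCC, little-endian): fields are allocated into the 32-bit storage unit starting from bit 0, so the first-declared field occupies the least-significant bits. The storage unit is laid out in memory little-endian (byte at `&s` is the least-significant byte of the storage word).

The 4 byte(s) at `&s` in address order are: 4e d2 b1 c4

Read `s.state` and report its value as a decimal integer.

[0]=0x4e [1]=0xd2 [2]=0xb1 [3]=0xc4 (little-endian) → word 0xc4b1d24e
slot:20 @ bit 0 → (0xc4b1d24e>>0)&0xfffff = 0x1d24e
state:12 @ bit 20 → (0xc4b1d24e>>20)&0xfff = 0xc4b  ←
state signed 12b, MSB=1: 3147 - 4096 = -949

-949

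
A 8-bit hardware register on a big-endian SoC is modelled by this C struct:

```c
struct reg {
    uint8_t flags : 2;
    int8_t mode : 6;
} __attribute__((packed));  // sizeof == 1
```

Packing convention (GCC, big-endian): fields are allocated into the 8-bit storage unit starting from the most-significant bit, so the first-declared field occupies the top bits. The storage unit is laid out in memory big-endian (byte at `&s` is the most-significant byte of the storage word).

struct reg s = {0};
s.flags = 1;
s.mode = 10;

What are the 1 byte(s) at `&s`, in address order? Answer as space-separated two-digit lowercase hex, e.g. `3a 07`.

[6+:2] flags=1 & 0x3 = 0x1; word=0x40
[0+:6] mode=10 & 0x3f = 0xa; word=0x4a
word = 0x4a → big-endian bytes:
  [0]=0x4a

4a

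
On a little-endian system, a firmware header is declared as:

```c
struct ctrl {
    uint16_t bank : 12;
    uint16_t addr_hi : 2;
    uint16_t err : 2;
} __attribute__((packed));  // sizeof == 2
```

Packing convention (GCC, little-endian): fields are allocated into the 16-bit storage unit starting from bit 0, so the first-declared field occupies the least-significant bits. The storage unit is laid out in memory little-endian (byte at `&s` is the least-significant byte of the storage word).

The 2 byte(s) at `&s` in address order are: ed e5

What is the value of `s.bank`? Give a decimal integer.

[0]=0xed [1]=0xe5 (little-endian) → word 0xe5ed
bank [0+:12] = (word>>0) & 0xfff = 1517  ←
addr_hi [12+:2] = (word>>12) & 0x3 = 2
err [14+:2] = (word>>14) & 0x3 = 3

1517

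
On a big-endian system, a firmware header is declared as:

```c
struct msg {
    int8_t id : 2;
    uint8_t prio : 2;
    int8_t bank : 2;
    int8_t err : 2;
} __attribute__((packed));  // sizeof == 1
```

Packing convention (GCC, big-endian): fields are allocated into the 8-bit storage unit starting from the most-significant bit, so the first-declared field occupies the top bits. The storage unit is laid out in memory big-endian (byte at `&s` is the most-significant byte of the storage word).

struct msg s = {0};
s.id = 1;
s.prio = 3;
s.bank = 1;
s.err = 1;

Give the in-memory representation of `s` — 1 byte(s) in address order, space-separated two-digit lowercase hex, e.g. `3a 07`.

id (2b) val=1 bits=0x1 at bit 6: 0x40
prio (2b) val=3 bits=0x3 at bit 4: 0x70
bank (2b) val=1 bits=0x1 at bit 2: 0x74
err (2b) val=1 bits=0x1 at bit 0: 0x75
word = 0x75 → big-endian bytes:
  [0]=0x75

75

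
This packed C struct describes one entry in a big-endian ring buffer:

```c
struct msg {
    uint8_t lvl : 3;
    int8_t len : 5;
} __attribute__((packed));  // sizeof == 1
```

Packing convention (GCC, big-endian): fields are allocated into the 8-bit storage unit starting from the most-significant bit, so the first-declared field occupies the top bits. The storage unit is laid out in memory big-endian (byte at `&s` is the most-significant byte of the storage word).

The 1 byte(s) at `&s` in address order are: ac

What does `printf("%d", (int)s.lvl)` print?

[0]=0xac (big-endian) → word 0xac
lvl [5+:3] = (word>>5) & 0x7 = 5  ←
len [0+:5] = (word>>0) & 0x1f = 12

5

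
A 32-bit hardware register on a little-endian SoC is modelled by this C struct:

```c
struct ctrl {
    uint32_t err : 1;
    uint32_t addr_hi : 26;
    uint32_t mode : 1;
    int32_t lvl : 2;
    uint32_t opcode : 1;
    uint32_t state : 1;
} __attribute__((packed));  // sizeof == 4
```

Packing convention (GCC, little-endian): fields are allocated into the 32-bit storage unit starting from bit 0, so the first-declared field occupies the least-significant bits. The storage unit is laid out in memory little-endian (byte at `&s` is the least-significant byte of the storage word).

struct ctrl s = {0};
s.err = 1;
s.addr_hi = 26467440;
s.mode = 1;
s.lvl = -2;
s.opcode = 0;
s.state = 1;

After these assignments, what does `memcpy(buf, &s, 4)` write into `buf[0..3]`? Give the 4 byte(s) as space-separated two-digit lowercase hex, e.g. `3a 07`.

e1 b8 27 ab

err (1b) val=1 bits=0x1 at bit 0: 0x00000001
addr_hi (26b) val=26467440 bits=0x193dc70 at bit 1: 0x0327b8e1
mode (1b) val=1 bits=0x1 at bit 27: 0x0b27b8e1
lvl (2b) val=-2 bits=0x2 at bit 28: 0x2b27b8e1
opcode (1b) val=0 bits=0x0 at bit 30: 0x2b27b8e1
state (1b) val=1 bits=0x1 at bit 31: 0xab27b8e1
word = 0xab27b8e1 → little-endian bytes:
  [0]=0xe1  [1]=0xb8  [2]=0x27  [3]=0xab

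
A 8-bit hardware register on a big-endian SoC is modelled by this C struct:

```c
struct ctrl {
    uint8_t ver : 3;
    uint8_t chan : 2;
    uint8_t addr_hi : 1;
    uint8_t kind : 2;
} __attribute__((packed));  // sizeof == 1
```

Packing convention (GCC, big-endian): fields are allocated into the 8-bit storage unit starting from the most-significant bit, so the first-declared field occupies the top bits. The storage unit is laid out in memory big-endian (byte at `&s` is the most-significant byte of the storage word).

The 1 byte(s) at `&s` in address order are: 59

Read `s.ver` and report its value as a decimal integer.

2

[0]=0x59 (big-endian) → word 0x59
ver:3 @ bit 5 → (0x59>>5)&0x7 = 0x2  ←
chan:2 @ bit 3 → (0x59>>3)&0x3 = 0x3
addr_hi:1 @ bit 2 → (0x59>>2)&0x1 = 0x0
kind:2 @ bit 0 → (0x59>>0)&0x3 = 0x1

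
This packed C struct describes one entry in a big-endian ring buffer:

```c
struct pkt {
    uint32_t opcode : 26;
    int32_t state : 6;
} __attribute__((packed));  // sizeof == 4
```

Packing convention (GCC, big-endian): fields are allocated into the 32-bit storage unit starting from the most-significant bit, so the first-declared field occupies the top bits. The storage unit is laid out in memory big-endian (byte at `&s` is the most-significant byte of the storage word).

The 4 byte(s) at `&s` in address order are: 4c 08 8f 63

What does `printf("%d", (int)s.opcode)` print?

19931709

[0]=0x4c [1]=0x08 [2]=0x8f [3]=0x63 (big-endian) → word 0x4c088f63
opcode:26 @ bit 6 → (0x4c088f63>>6)&0x3ffffff = 0x130223d  ←
state:6 @ bit 0 → (0x4c088f63>>0)&0x3f = 0x23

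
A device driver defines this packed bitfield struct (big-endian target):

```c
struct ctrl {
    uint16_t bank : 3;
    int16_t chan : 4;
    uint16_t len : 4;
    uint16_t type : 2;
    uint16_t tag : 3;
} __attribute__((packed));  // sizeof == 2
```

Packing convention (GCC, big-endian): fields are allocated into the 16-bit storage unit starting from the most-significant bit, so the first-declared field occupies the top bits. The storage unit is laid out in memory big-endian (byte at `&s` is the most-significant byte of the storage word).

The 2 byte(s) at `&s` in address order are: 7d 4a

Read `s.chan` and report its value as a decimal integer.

[0]=0x7d [1]=0x4a (big-endian) → word 0x7d4a
bank:3 @ bit 13 → (0x7d4a>>13)&0x7 = 0x3
chan:4 @ bit 9 → (0x7d4a>>9)&0xf = 0xe  ←
len:4 @ bit 5 → (0x7d4a>>5)&0xf = 0xa
type:2 @ bit 3 → (0x7d4a>>3)&0x3 = 0x1
tag:3 @ bit 0 → (0x7d4a>>0)&0x7 = 0x2
chan signed 4b, MSB=1: 14 - 16 = -2

-2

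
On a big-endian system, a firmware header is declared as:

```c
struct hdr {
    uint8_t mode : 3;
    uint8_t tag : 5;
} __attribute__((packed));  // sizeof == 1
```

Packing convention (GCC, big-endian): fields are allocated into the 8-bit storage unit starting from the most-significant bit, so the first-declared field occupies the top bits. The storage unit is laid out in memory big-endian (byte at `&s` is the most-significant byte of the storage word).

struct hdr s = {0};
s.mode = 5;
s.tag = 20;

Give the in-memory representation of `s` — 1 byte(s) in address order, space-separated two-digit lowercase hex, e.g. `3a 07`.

[5+:3] mode=5 & 0x7 = 0x5; word=0xa0
[0+:5] tag=20 & 0x1f = 0x14; word=0xb4
word = 0xb4 → big-endian bytes:
  [0]=0xb4

b4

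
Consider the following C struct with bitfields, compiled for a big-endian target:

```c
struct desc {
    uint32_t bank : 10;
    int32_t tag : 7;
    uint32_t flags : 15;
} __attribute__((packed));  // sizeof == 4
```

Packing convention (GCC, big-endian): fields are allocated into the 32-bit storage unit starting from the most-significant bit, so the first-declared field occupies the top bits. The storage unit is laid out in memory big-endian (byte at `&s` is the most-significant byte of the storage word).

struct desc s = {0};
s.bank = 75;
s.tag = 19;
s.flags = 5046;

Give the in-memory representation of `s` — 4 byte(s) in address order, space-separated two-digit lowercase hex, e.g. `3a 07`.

12 c9 93 b6

bank (10b) val=75 bits=0x4b at bit 22: 0x12c00000
tag (7b) val=19 bits=0x13 at bit 15: 0x12c98000
flags (15b) val=5046 bits=0x13b6 at bit 0: 0x12c993b6
word = 0x12c993b6 → big-endian bytes:
  [0]=0x12  [1]=0xc9  [2]=0x93  [3]=0xb6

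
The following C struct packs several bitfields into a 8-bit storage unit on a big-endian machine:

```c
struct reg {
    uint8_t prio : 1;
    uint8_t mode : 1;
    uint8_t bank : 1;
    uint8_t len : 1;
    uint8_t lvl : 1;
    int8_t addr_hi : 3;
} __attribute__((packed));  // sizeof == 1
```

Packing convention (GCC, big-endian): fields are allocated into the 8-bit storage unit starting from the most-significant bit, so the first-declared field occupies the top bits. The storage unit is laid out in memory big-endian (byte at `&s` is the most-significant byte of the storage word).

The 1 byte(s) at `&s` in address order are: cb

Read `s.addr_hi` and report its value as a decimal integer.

[0]=0xcb (big-endian) → word 0xcb
prio:1 @ bit 7 → (0xcb>>7)&0x1 = 0x1
mode:1 @ bit 6 → (0xcb>>6)&0x1 = 0x1
bank:1 @ bit 5 → (0xcb>>5)&0x1 = 0x0
len:1 @ bit 4 → (0xcb>>4)&0x1 = 0x0
lvl:1 @ bit 3 → (0xcb>>3)&0x1 = 0x1
addr_hi:3 @ bit 0 → (0xcb>>0)&0x7 = 0x3  ←
addr_hi signed 3b, MSB=0: value = 3

3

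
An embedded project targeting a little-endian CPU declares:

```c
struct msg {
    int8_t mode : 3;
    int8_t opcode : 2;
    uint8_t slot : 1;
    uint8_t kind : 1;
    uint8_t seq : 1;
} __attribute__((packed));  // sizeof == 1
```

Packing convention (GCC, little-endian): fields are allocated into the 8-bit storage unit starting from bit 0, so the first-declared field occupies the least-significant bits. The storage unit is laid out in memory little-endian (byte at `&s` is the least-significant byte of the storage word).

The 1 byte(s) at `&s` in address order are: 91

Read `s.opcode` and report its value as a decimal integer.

-2

[0]=0x91 (little-endian) → word 0x91
mode:3 @ bit 0 → (0x91>>0)&0x7 = 0x1
opcode:2 @ bit 3 → (0x91>>3)&0x3 = 0x2  ←
slot:1 @ bit 5 → (0x91>>5)&0x1 = 0x0
kind:1 @ bit 6 → (0x91>>6)&0x1 = 0x0
seq:1 @ bit 7 → (0x91>>7)&0x1 = 0x1
opcode signed 2b, MSB=1: 2 - 4 = -2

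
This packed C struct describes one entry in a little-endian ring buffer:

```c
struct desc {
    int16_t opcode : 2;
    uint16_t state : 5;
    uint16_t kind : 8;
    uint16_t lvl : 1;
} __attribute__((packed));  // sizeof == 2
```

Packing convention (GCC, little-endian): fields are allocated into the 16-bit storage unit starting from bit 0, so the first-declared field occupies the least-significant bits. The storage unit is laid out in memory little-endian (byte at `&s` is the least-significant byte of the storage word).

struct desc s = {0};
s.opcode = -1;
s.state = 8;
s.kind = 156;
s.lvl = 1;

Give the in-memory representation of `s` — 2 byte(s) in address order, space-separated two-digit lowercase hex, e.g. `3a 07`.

[0+:2] opcode=-1 & 0x3 = 0x3; word=0x0003
[2+:5] state=8 & 0x1f = 0x8; word=0x0023
[7+:8] kind=156 & 0xff = 0x9c; word=0x4e23
[15+:1] lvl=1 & 0x1 = 0x1; word=0xce23
word = 0xce23 → little-endian bytes:
  [0]=0x23  [1]=0xce

23 ce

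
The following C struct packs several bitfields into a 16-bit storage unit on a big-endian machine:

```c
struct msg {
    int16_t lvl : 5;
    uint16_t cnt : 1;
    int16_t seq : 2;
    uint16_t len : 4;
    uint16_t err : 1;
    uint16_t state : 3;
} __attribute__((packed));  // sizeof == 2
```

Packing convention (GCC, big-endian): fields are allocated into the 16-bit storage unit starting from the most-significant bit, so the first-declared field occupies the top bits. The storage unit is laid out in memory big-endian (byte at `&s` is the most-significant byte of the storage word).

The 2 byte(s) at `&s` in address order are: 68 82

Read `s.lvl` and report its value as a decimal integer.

13

[0]=0x68 [1]=0x82 (big-endian) → word 0x6882
lvl [11+:5] = (word>>11) & 0x1f = 13  ←
cnt [10+:1] = (word>>10) & 0x1 = 0
seq [8+:2] = (word>>8) & 0x3 = 0
len [4+:4] = (word>>4) & 0xf = 8
err [3+:1] = (word>>3) & 0x1 = 0
state [0+:3] = (word>>0) & 0x7 = 2
lvl signed 5b, MSB=0: value = 13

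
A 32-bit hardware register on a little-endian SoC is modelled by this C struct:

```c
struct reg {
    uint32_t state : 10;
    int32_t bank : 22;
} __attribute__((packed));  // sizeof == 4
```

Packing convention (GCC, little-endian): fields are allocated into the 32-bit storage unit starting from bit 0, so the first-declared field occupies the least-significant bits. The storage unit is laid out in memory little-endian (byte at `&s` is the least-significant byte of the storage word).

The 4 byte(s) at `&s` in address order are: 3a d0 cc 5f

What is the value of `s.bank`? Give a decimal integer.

1569588

[0]=0x3a [1]=0xd0 [2]=0xcc [3]=0x5f (little-endian) → word 0x5fccd03a
state [0+:10] = (word>>0) & 0x3ff = 58
bank [10+:22] = (word>>10) & 0x3fffff = 1569588  ←
bank signed 22b, MSB=0: value = 1569588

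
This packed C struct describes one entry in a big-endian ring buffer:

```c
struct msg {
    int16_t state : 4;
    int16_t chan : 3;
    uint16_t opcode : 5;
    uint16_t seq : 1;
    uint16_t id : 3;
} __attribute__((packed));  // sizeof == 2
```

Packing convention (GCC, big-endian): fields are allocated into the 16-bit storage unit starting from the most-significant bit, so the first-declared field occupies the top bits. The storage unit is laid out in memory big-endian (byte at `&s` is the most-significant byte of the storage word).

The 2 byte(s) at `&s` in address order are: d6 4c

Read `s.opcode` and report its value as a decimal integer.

[0]=0xd6 [1]=0x4c (big-endian) → word 0xd64c
state:4 @ bit 12 → (0xd64c>>12)&0xf = 0xd
chan:3 @ bit 9 → (0xd64c>>9)&0x7 = 0x3
opcode:5 @ bit 4 → (0xd64c>>4)&0x1f = 0x4  ←
seq:1 @ bit 3 → (0xd64c>>3)&0x1 = 0x1
id:3 @ bit 0 → (0xd64c>>0)&0x7 = 0x4

4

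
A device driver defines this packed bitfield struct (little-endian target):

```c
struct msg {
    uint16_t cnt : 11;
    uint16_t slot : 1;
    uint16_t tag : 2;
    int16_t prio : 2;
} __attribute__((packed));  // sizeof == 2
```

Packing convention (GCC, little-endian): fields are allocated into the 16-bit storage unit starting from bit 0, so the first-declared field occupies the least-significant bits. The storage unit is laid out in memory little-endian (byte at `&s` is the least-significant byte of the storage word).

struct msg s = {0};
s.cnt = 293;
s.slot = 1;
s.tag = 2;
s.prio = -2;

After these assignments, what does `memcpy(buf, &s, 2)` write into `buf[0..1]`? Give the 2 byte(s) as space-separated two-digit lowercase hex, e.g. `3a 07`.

25 a9

cnt:11 = 293 → 0x125 << 0 → word 0x0125
slot:1 = 1 → 0x1 << 11 → word 0x0925
tag:2 = 2 → 0x2 << 12 → word 0x2925
prio:2 = -2 → 0x2 << 14 → word 0xa925
word = 0xa925 → little-endian bytes:
  [0]=0x25  [1]=0xa9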